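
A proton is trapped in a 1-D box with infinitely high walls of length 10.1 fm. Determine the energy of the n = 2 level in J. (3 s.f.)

E_2 = 1.29×10^-12 J

For an infinite well E_n = n²h²/(8m_pL²), so E_1 = h²/(8m_pL²) = (6.626×10^-34)²/(8·1.673×10^-27·(1.01×10^-14 m)²) = 3.216×10^-13 J.
Then E_2 = 2²·E_1 = 4·3.216×10^-13 J = 1.29×10^-12 J.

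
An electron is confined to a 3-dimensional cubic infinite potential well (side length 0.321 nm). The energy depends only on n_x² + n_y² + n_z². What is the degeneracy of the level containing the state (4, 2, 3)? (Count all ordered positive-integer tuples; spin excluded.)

degeneracy = 6

The level has n_x² + n_y² + n_z² = 29. The ordered positive-integer solutions are (2, 3, 4), (2, 4, 3), (3, 2, 4), (3, 4, 2), (4, 2, 3), (4, 3, 2).
That gives 6 states.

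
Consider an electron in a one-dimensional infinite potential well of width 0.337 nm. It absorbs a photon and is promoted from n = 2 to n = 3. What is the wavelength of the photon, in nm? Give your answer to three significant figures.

E_1 = h²/(8m_eL²) = 5.305×10^-19 J, so ΔE = (3² − 2²)E_1 = 2.652×10^-18 J.
λ = hc/ΔE = (6.626×10^-34·2.998×10^8)/2.652×10^-18 = 7.49×10^-8 m = 74.9 nm.

λ = 74.9 nm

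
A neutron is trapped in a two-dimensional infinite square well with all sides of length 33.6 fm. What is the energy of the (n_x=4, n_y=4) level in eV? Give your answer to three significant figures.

E = 5.80×10^6 eV

For a 2D rectangular well E = (h²/8m_n)·Σ n_i²/L_i² = (6.626×10^-34)²/(8·1.675×10^-27) · [4²/(33.6 fm)² + 4²/(33.6 fm)²].
Evaluating gives E = 9.287×10^-13 J = 5.80×10^6 eV.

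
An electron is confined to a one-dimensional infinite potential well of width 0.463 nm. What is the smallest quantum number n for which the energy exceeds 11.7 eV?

E_1 = h²/(8m_eL²) = 2.810×10^-19 J = 1.754 eV.
Need n² > 11.7/1.754 = 6.670, i.e. n > 2.583.
The smallest integer satisfying this is n = 3.

n = 3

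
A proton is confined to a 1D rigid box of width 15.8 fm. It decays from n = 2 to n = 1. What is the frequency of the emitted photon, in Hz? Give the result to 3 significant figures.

E_1 = h²/(8m_pL²) = 1.314×10^-13 J and ΔE = (2² − 1²)E_1 = 3.942×10^-13 J.
f = ΔE/h = 3.942×10^-13/6.626×10^-34 = 5.95×10^20 Hz.

f = 5.95×10^20 Hz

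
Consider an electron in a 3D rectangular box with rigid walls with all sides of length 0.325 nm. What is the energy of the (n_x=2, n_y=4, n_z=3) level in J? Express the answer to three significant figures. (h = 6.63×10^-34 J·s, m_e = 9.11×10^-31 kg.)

For a 3D rectangular well E = (h²/8m_e)·Σ n_i²/L_i² = (6.63×10^-34)²/(8·9.11×10^-31) · [2²/(0.325 nm)² + 4²/(0.325 nm)² + 3²/(0.325 nm)²].
Evaluating gives E = 1.66×10^-17 J.

E = 1.66×10^-17 J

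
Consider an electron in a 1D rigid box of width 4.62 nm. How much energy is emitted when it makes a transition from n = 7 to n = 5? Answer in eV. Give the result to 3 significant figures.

E_1 = h²/(8m_eL²) = 2.823×10^-21 J.
|ΔE| = |7² − 5²|·E_1 = 24·2.823×10^-21 J = 6.775×10^-20 J = 0.423 eV.

|ΔE| = 0.423 eV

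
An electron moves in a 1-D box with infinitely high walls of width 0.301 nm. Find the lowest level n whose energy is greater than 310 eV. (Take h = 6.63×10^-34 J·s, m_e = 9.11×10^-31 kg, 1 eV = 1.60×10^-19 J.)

n = 9

E_1 = h²/(8m_eL²) = 6.657×10^-19 J = 4.161 eV.
Need n² > 310/4.161 = 74.50, i.e. n > 8.631.
The smallest integer satisfying this is n = 9.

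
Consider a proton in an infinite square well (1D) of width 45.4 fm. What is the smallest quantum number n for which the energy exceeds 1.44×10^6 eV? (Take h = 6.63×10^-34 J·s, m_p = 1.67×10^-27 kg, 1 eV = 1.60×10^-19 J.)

E_1 = h²/(8m_pL²) = 1.596×10^-14 J = 9.975×10^4 eV.
Need n² > 1.44×10^6/9.975×10^4 = 14.44, i.e. n > 3.800.
The smallest integer satisfying this is n = 4.

n = 4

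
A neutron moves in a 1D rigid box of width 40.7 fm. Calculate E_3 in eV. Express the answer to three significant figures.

For an infinite well E_n = n²h²/(8m_nL²), so E_1 = h²/(8m_nL²) = (6.626×10^-34)²/(8·1.675×10^-27·(4.07×10^-14 m)²) = 1.978×10^-14 J.
Then E_3 = 3²·E_1 = 9·1.978×10^-14 J = 1.780×10^-13 J.
Converting, E_3 = 1.780×10^-13 J / (1.602×10^-19 J/eV) = 1.11×10^6 eV.

E_3 = 1.11×10^6 eV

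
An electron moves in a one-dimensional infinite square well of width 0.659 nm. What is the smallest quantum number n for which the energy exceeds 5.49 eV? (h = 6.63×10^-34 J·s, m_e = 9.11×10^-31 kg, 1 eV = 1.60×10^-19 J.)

E_1 = h²/(8m_eL²) = 1.389×10^-19 J = 0.8681 eV.
Need n² > 5.49/0.8681 = 6.324, i.e. n > 2.515.
The smallest integer satisfying this is n = 3.

n = 3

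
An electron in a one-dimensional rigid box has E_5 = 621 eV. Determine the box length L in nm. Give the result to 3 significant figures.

L = 0.123 nm

From E_n = n²h²/(8m_eL²), L = n·h/√(8m_eE_n).
E_5 = 621 eV = 9.948×10^-17 J, so L = 5·6.626×10^-34/√(8·9.109×10^-31·9.948×10^-17) = 1.23×10^-10 m = 0.123 nm.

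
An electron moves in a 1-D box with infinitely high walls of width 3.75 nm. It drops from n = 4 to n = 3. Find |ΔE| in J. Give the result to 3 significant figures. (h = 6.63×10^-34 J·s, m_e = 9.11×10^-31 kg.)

|ΔE| = 3.00×10^-20 J

E_1 = h²/(8m_eL²) = 4.289×10^-21 J.
|ΔE| = |4² − 3²|·E_1 = 7·4.289×10^-21 J = 3.00×10^-20 J.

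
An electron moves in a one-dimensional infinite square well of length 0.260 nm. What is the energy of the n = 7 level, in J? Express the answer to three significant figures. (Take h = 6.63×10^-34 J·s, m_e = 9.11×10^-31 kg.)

For an infinite well E_n = n²h²/(8m_eL²), so E_1 = h²/(8m_eL²) = (6.63×10^-34)²/(8·9.11×10^-31·(2.60×10^-10 m)²) = 8.922×10^-19 J.
Then E_7 = 7²·E_1 = 49·8.922×10^-19 J = 4.37×10^-17 J.

E_7 = 4.37×10^-17 J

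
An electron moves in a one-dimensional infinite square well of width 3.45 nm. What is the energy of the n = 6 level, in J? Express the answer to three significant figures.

E_6 = 1.82×10^-19 J

For an infinite well E_n = n²h²/(8m_eL²), so E_1 = h²/(8m_eL²) = (6.626×10^-34)²/(8·9.109×10^-31·(3.45×10^-9 m)²) = 5.062×10^-21 J.
Then E_6 = 6²·E_1 = 36·5.062×10^-21 J = 1.82×10^-19 J.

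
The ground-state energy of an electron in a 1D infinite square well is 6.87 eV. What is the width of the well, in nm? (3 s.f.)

L = 0.234 nm

From E_n = n²h²/(8m_eL²), L = n·h/√(8m_eE_n).
E_1 = 6.87 eV = 1.101×10^-18 J, so L = 1·6.626×10^-34/√(8·9.109×10^-31·1.101×10^-18) = 2.34×10^-10 m = 0.234 nm.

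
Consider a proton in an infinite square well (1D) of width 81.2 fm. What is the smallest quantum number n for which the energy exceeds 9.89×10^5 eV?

n = 6

E_1 = h²/(8m_pL²) = 4.975×10^-15 J = 3.105×10^4 eV.
Need n² > 9.89×10^5/3.105×10^4 = 31.85, i.e. n > 5.644.
The smallest integer satisfying this is n = 6.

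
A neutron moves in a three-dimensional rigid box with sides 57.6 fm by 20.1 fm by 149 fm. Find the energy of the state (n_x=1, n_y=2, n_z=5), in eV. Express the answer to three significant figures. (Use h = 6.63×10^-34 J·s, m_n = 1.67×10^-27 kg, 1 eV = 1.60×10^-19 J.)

For a 3D rectangular well E = (h²/8m_n)·Σ n_i²/L_i² = (6.63×10^-34)²/(8·1.67×10^-27) · [1²/(57.6 fm)² + 2²/(20.1 fm)² + 5²/(149 fm)²].
Evaluating gives E = 3.727×10^-13 J = 2.33×10^6 eV.

E = 2.33×10^6 eV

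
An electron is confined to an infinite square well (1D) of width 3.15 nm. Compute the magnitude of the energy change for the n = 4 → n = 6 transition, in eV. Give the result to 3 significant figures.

|ΔE| = 0.758 eV

E_1 = h²/(8m_eL²) = 6.072×10^-21 J.
|ΔE| = |4² − 6²|·E_1 = 20·6.072×10^-21 J = 1.214×10^-19 J = 0.758 eV.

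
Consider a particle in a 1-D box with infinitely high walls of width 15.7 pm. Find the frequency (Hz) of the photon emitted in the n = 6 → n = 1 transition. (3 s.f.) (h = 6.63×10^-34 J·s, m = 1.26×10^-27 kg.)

E_1 = h²/(8mL²) = 1.769×10^-19 J and ΔE = (6² − 1²)E_1 = 6.191×10^-18 J.
f = ΔE/h = 6.191×10^-18/6.63×10^-34 = 9.34×10^15 Hz.

f = 9.34×10^15 Hz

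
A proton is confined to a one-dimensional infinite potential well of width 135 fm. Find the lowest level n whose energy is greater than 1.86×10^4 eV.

E_1 = h²/(8m_pL²) = 1.800×10^-15 J = 1.124×10^4 eV.
Need n² > 1.86×10^4/1.124×10^4 = 1.655, i.e. n > 1.286.
The smallest integer satisfying this is n = 2.

n = 2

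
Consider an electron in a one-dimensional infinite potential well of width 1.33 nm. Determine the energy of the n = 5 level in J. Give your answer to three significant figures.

E_5 = 8.51×10^-19 J

For an infinite well E_n = n²h²/(8m_eL²), so E_1 = h²/(8m_eL²) = (6.626×10^-34)²/(8·9.109×10^-31·(1.33×10^-9 m)²) = 3.406×10^-20 J.
Then E_5 = 5²·E_1 = 25·3.406×10^-20 J = 8.51×10^-19 J.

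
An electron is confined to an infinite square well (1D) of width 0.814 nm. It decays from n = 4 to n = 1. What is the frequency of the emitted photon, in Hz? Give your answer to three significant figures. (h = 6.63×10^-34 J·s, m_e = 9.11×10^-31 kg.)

E_1 = h²/(8m_eL²) = 9.103×10^-20 J and ΔE = (4² − 1²)E_1 = 1.365×10^-18 J.
f = ΔE/h = 1.365×10^-18/6.63×10^-34 = 2.06×10^15 Hz.

f = 2.06×10^15 Hz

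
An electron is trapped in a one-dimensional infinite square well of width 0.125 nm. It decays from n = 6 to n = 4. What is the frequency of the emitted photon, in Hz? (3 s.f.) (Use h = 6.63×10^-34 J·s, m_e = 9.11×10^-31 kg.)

f = 1.16×10^17 Hz

E_1 = h²/(8m_eL²) = 3.860×10^-18 J and ΔE = (6² − 4²)E_1 = 7.720×10^-17 J.
f = ΔE/h = 7.720×10^-17/6.63×10^-34 = 1.16×10^17 Hz.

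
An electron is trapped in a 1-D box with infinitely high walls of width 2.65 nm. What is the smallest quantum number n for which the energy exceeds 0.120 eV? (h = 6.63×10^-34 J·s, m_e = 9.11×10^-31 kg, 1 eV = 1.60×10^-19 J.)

E_1 = h²/(8m_eL²) = 8.589×10^-21 J = 0.05368 eV.
Need n² > 0.120/0.05368 = 2.235, i.e. n > 1.495.
The smallest integer satisfying this is n = 2.

n = 2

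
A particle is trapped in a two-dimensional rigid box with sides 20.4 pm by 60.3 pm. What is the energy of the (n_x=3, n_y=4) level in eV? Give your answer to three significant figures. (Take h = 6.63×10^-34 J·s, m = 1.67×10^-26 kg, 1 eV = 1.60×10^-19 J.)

For a 2D rectangular well E = (h²/8m)·Σ n_i²/L_i² = (6.63×10^-34)²/(8·1.67×10^-26) · [3²/(20.4 pm)² + 4²/(60.3 pm)²].
Evaluating gives E = 8.563×10^-20 J = 0.535 eV.

E = 0.535 eV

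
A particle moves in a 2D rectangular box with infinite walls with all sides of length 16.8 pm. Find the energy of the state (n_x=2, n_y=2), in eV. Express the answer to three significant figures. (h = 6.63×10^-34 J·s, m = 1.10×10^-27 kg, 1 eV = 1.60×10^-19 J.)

For a 2D rectangular well E = (h²/8m)·Σ n_i²/L_i² = (6.63×10^-34)²/(8·1.10×10^-27) · [2²/(16.8 pm)² + 2²/(16.8 pm)²].
Evaluating gives E = 1.416×10^-18 J = 8.85 eV.

E = 8.85 eV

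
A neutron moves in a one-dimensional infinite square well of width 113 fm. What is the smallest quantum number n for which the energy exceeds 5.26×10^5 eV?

E_1 = h²/(8m_nL²) = 2.566×10^-15 J = 1.602×10^4 eV.
Need n² > 5.26×10^5/1.602×10^4 = 32.83, i.e. n > 5.730.
The smallest integer satisfying this is n = 6.

n = 6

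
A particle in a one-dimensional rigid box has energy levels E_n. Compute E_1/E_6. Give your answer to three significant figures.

E_n ∝ n², so E_1/E_6 = 1²/6² = 1/36 = 0.0278.

0.0278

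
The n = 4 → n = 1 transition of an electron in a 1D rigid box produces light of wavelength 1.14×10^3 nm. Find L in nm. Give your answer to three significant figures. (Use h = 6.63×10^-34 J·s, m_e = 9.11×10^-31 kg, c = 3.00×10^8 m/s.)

L = 2.28 nm

The photon carries ΔE = hc/λ = 6.63×10^-34·3.00×10^8/1.14×10^-6 m = 1.745×10^-19 J.
Since ΔE = (4² − 1²)E_1, E_1 = 1.163×10^-20 J, and L = h/√(8m_eE_1) = 2.28×10^-9 m = 2.28 nm.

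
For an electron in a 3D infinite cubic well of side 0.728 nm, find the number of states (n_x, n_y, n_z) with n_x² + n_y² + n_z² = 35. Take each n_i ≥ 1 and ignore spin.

degeneracy = 6

The level has n_x² + n_y² + n_z² = 35. The ordered positive-integer solutions are (1, 3, 5), (1, 5, 3), (3, 1, 5), (3, 5, 1), (5, 1, 3), (5, 3, 1).
That gives 6 states.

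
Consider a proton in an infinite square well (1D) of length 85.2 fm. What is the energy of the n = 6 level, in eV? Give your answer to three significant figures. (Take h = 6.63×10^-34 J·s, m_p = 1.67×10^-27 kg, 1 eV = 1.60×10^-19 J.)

For an infinite well E_n = n²h²/(8m_pL²), so E_1 = h²/(8m_pL²) = (6.63×10^-34)²/(8·1.67×10^-27·(8.52×10^-14 m)²) = 4.533×10^-15 J.
Then E_6 = 6²·E_1 = 36·4.533×10^-15 J = 1.632×10^-13 J.
Converting, E_6 = 1.632×10^-13 J / (1.60×10^-19 J/eV) = 1.02×10^6 eV.

E_6 = 1.02×10^6 eV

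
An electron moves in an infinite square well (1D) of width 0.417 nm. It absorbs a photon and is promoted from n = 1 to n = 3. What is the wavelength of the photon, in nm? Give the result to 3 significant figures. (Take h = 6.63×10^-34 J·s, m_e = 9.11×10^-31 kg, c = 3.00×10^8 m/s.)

λ = 71.7 nm

E_1 = h²/(8m_eL²) = 3.469×10^-19 J, so ΔE = (3² − 1²)E_1 = 2.775×10^-18 J.
λ = hc/ΔE = (6.63×10^-34·3.00×10^8)/2.775×10^-18 = 7.17×10^-8 m = 71.7 nm.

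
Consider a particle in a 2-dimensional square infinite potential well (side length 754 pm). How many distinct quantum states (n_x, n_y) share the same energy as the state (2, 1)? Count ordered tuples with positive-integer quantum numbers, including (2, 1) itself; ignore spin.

The level has n_x² + n_y² = 5. The ordered positive-integer solutions are (1, 2), (2, 1).
That gives 2 states.

degeneracy = 2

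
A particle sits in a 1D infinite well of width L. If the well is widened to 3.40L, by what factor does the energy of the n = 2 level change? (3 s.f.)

0.0865

E_n ∝ 1/L², so the energy scales by 1/3.40² = 0.0865.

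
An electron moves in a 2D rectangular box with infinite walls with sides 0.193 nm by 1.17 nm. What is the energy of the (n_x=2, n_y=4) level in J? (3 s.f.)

E = 7.17×10^-18 J

For a 2D rectangular well E = (h²/8m_e)·Σ n_i²/L_i² = (6.626×10^-34)²/(8·9.109×10^-31) · [2²/(0.193 nm)² + 4²/(1.17 nm)²].
Evaluating gives E = 7.17×10^-18 J.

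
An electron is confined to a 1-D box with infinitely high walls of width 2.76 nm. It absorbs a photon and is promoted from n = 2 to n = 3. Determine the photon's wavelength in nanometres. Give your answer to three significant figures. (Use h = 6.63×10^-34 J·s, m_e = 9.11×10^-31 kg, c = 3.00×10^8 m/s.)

λ = 5.02×10^3 nm

E_1 = h²/(8m_eL²) = 7.918×10^-21 J, so ΔE = (3² − 2²)E_1 = 3.959×10^-20 J.
λ = hc/ΔE = (6.63×10^-34·3.00×10^8)/3.959×10^-20 = 5.02×10^-6 m = 5.02×10^3 nm.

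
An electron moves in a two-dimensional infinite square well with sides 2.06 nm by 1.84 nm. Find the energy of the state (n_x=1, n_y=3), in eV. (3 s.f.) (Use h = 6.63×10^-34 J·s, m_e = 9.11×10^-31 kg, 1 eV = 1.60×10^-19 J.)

E = 1.09 eV

For a 2D rectangular well E = (h²/8m_e)·Σ n_i²/L_i² = (6.63×10^-34)²/(8·9.11×10^-31) · [1²/(2.06 nm)² + 3²/(1.84 nm)²].
Evaluating gives E = 1.745×10^-19 J = 1.09 eV.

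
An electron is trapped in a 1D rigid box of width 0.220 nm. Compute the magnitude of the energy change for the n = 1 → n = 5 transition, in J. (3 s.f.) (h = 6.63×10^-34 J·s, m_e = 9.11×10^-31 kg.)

E_1 = h²/(8m_eL²) = 1.246×10^-18 J.
|ΔE| = |1² − 5²|·E_1 = 24·1.246×10^-18 J = 2.99×10^-17 J.

|ΔE| = 2.99×10^-17 J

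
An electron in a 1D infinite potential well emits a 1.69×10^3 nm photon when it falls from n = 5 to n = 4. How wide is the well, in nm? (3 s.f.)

The photon carries ΔE = hc/λ = 6.626×10^-34·2.998×10^8/1.69×10^-6 m = 1.175×10^-19 J.
Since ΔE = (5² − 4²)E_1, E_1 = 1.306×10^-20 J, and L = h/√(8m_eE_1) = 2.15×10^-9 m = 2.15 nm.

L = 2.15 nm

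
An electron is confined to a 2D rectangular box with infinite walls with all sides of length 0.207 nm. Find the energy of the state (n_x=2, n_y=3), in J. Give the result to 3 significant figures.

E = 1.83×10^-17 J

For a 2D rectangular well E = (h²/8m_e)·Σ n_i²/L_i² = (6.626×10^-34)²/(8·9.109×10^-31) · [2²/(0.207 nm)² + 3²/(0.207 nm)²].
Evaluating gives E = 1.83×10^-17 J.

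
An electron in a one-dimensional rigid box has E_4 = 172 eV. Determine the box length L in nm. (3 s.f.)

From E_n = n²h²/(8m_eL²), L = n·h/√(8m_eE_n).
E_4 = 172 eV = 2.755×10^-17 J, so L = 4·6.626×10^-34/√(8·9.109×10^-31·2.755×10^-17) = 1.87×10^-10 m = 0.187 nm.

L = 0.187 nm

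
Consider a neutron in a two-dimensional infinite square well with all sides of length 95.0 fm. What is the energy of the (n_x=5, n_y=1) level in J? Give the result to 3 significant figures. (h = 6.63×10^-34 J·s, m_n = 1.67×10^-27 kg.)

For a 2D rectangular well E = (h²/8m_n)·Σ n_i²/L_i² = (6.63×10^-34)²/(8·1.67×10^-27) · [5²/(95.0 fm)² + 1²/(95.0 fm)²].
Evaluating gives E = 9.48×10^-14 J.

E = 9.48×10^-14 J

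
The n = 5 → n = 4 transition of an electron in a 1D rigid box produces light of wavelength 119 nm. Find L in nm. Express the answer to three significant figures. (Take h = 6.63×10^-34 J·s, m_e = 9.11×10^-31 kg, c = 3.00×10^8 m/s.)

L = 0.570 nm

The photon carries ΔE = hc/λ = 6.63×10^-34·3.00×10^8/1.19×10^-7 m = 1.671×10^-18 J.
Since ΔE = (5² − 4²)E_1, E_1 = 1.857×10^-19 J, and L = h/√(8m_eE_1) = 5.70×10^-10 m = 0.570 nm.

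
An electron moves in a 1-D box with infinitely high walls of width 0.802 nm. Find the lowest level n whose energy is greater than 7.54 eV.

n = 4

E_1 = h²/(8m_eL²) = 9.367×10^-20 J = 0.5847 eV.
Need n² > 7.54/0.5847 = 12.90, i.e. n > 3.592.
The smallest integer satisfying this is n = 4.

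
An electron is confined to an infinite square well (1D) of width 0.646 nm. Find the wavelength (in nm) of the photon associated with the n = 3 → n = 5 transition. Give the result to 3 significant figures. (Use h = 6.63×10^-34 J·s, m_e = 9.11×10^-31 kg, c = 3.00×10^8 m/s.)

E_1 = h²/(8m_eL²) = 1.445×10^-19 J, so ΔE = (5² − 3²)E_1 = 2.312×10^-18 J.
λ = hc/ΔE = (6.63×10^-34·3.00×10^8)/2.312×10^-18 = 8.60×10^-8 m = 86.0 nm.

λ = 86.0 nm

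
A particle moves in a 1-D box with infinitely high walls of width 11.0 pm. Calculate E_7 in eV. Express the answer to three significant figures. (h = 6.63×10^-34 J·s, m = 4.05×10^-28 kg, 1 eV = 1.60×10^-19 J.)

E_7 = 343 eV

For an infinite well E_n = n²h²/(8mL²), so E_1 = h²/(8mL²) = (6.63×10^-34)²/(8·4.05×10^-28·(1.10×10^-11 m)²) = 1.121×10^-18 J.
Then E_7 = 7²·E_1 = 49·1.121×10^-18 J = 5.493×10^-17 J.
Converting, E_7 = 5.493×10^-17 J / (1.60×10^-19 J/eV) = 343 eV.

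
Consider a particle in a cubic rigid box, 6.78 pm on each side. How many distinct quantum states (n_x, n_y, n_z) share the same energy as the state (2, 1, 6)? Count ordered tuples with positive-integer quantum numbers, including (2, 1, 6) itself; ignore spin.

The level has n_x² + n_y² + n_z² = 41. The ordered positive-integer solutions are (1, 2, 6), (1, 6, 2), (2, 1, 6), (2, 6, 1), (3, 4, 4), (4, 3, 4), (4, 4, 3), (6, 1, 2), (6, 2, 1).
That gives 9 states.

degeneracy = 9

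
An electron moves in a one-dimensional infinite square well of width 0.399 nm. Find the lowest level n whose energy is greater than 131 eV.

n = 8

E_1 = h²/(8m_eL²) = 3.784×10^-19 J = 2.362 eV.
Need n² > 131/2.362 = 55.46, i.e. n > 7.447.
The smallest integer satisfying this is n = 8.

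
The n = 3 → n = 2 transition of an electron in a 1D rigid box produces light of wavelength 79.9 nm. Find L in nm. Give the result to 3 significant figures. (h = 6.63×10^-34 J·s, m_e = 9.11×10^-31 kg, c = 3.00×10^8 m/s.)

The photon carries ΔE = hc/λ = 6.63×10^-34·3.00×10^8/7.99×10^-8 m = 2.489×10^-18 J.
Since ΔE = (3² − 2²)E_1, E_1 = 4.978×10^-19 J, and L = h/√(8m_eE_1) = 3.48×10^-10 m = 0.348 nm.

L = 0.348 nm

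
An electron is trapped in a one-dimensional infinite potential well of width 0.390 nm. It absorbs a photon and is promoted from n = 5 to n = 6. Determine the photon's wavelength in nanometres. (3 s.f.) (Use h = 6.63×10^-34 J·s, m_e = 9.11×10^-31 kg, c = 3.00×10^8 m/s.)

λ = 45.6 nm

E_1 = h²/(8m_eL²) = 3.965×10^-19 J, so ΔE = (6² − 5²)E_1 = 4.362×10^-18 J.
λ = hc/ΔE = (6.63×10^-34·3.00×10^8)/4.362×10^-18 = 4.56×10^-8 m = 45.6 nm.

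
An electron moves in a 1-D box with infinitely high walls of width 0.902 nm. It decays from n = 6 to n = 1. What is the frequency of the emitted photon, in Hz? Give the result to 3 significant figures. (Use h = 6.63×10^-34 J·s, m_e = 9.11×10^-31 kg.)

f = 3.91×10^15 Hz

E_1 = h²/(8m_eL²) = 7.413×10^-20 J and ΔE = (6² − 1²)E_1 = 2.595×10^-18 J.
f = ΔE/h = 2.595×10^-18/6.63×10^-34 = 3.91×10^15 Hz.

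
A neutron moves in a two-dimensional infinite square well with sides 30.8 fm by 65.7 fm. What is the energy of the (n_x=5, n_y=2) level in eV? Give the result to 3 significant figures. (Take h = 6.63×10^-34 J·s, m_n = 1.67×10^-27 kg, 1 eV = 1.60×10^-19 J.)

For a 2D rectangular well E = (h²/8m_n)·Σ n_i²/L_i² = (6.63×10^-34)²/(8·1.67×10^-27) · [5²/(30.8 fm)² + 2²/(65.7 fm)²].
Evaluating gives E = 8.976×10^-13 J = 5.61×10^6 eV.

E = 5.61×10^6 eV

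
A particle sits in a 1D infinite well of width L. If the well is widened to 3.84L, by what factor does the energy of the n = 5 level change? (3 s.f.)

E_n ∝ 1/L², so the energy scales by 1/3.84² = 0.0678.

0.0678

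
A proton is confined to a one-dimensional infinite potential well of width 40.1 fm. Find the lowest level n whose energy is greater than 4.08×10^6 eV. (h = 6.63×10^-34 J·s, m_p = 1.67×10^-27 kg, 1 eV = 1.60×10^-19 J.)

E_1 = h²/(8m_pL²) = 2.046×10^-14 J = 1.279×10^5 eV.
Need n² > 4.08×10^6/1.279×10^5 = 31.90, i.e. n > 5.648.
The smallest integer satisfying this is n = 6.

n = 6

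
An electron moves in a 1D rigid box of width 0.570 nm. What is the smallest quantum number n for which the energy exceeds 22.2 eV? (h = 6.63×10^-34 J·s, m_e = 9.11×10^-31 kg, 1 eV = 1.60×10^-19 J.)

E_1 = h²/(8m_eL²) = 1.856×10^-19 J = 1.160 eV.
Need n² > 22.2/1.160 = 19.14, i.e. n > 4.375.
The smallest integer satisfying this is n = 5.

n = 5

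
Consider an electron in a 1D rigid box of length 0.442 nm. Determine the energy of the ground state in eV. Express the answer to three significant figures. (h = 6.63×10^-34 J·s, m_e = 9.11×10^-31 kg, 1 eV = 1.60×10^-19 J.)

E_1 = 1.93 eV

For an infinite well E_n = n²h²/(8m_eL²), so E_1 = h²/(8m_eL²) = (6.63×10^-34)²/(8·9.11×10^-31·(4.42×10^-10 m)²) = 3.087×10^-19 J.
Converting, E_1 = 3.087×10^-19 J / (1.60×10^-19 J/eV) = 1.93 eV.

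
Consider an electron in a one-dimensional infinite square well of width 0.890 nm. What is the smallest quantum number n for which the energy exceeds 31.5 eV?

n = 9

E_1 = h²/(8m_eL²) = 7.606×10^-20 J = 0.4748 eV.
Need n² > 31.5/0.4748 = 66.34, i.e. n > 8.145.
The smallest integer satisfying this is n = 9.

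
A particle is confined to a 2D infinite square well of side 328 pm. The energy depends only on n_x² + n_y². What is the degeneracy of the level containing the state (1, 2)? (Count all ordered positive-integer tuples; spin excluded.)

degeneracy = 2

The level has n_x² + n_y² = 5. The ordered positive-integer solutions are (1, 2), (2, 1).
That gives 2 states.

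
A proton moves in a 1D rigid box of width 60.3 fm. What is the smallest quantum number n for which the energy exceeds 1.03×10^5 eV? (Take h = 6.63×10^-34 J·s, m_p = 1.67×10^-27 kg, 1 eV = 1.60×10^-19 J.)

E_1 = h²/(8m_pL²) = 9.049×10^-15 J = 5.656×10^4 eV.
Need n² > 1.03×10^5/5.656×10^4 = 1.821, i.e. n > 1.349.
The smallest integer satisfying this is n = 2.

n = 2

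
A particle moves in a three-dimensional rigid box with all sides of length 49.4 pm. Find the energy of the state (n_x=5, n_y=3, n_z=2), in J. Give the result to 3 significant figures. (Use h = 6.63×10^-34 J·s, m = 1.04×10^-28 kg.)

For a 3D rectangular well E = (h²/8m)·Σ n_i²/L_i² = (6.63×10^-34)²/(8·1.04×10^-28) · [5²/(49.4 pm)² + 3²/(49.4 pm)² + 2²/(49.4 pm)²].
Evaluating gives E = 8.23×10^-18 J.

E = 8.23×10^-18 J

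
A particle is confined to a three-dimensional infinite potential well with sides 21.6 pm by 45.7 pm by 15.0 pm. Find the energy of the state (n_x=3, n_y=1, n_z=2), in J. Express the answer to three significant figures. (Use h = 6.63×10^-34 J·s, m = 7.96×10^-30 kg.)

E = 2.59×10^-16 J

For a 3D rectangular well E = (h²/8m)·Σ n_i²/L_i² = (6.63×10^-34)²/(8·7.96×10^-30) · [3²/(21.6 pm)² + 1²/(45.7 pm)² + 2²/(15.0 pm)²].
Evaluating gives E = 2.59×10^-16 J.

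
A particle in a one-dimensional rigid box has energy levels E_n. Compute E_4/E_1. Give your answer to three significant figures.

E_n ∝ n², so E_4/E_1 = 4²/1² = 16/1 = 16.0.

16.0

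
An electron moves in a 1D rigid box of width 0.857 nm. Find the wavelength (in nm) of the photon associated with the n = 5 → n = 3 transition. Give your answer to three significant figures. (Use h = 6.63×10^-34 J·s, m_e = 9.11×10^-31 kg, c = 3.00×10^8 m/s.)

E_1 = h²/(8m_eL²) = 8.212×10^-20 J, so ΔE = (5² − 3²)E_1 = 1.314×10^-18 J.
λ = hc/ΔE = (6.63×10^-34·3.00×10^8)/1.314×10^-18 = 1.51×10^-7 m = 151 nm.

λ = 151 nm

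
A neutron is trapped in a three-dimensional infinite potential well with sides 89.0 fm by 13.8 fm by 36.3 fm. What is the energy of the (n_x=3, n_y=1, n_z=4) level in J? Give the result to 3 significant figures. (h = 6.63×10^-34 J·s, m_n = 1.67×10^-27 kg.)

E = 6.10×10^-13 J

For a 3D rectangular well E = (h²/8m_n)·Σ n_i²/L_i² = (6.63×10^-34)²/(8·1.67×10^-27) · [3²/(89.0 fm)² + 1²/(13.8 fm)² + 4²/(36.3 fm)²].
Evaluating gives E = 6.10×10^-13 J.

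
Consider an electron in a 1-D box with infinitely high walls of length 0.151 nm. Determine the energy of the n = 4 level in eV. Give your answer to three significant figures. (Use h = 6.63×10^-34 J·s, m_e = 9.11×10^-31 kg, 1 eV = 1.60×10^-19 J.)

For an infinite well E_n = n²h²/(8m_eL²), so E_1 = h²/(8m_eL²) = (6.63×10^-34)²/(8·9.11×10^-31·(1.51×10^-10 m)²) = 2.645×10^-18 J.
Then E_4 = 4²·E_1 = 16·2.645×10^-18 J = 4.232×10^-17 J.
Converting, E_4 = 4.232×10^-17 J / (1.60×10^-19 J/eV) = 265 eV.

E_4 = 265 eV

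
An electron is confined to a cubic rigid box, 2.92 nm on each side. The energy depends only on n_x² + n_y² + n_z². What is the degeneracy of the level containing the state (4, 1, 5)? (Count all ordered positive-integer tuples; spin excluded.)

degeneracy = 6

The level has n_x² + n_y² + n_z² = 42. The ordered positive-integer solutions are (1, 4, 5), (1, 5, 4), (4, 1, 5), (4, 5, 1), (5, 1, 4), (5, 4, 1).
That gives 6 states.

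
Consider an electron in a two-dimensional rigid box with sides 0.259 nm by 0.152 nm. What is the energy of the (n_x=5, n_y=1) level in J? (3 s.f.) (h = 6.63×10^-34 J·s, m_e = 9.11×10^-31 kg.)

For a 2D rectangular well E = (h²/8m_e)·Σ n_i²/L_i² = (6.63×10^-34)²/(8·9.11×10^-31) · [5²/(0.259 nm)² + 1²/(0.152 nm)²].
Evaluating gives E = 2.51×10^-17 J.

E = 2.51×10^-17 J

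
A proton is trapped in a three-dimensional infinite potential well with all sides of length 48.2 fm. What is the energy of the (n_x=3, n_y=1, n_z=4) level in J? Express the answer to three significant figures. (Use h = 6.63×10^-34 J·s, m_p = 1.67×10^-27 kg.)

For a 3D rectangular well E = (h²/8m_p)·Σ n_i²/L_i² = (6.63×10^-34)²/(8·1.67×10^-27) · [3²/(48.2 fm)² + 1²/(48.2 fm)² + 4²/(48.2 fm)²].
Evaluating gives E = 3.68×10^-13 J.

E = 3.68×10^-13 J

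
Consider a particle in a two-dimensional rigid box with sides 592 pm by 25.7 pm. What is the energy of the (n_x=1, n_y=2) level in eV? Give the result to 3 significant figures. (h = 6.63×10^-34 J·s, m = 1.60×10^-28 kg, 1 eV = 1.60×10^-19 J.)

E = 13.0 eV

For a 2D rectangular well E = (h²/8m)·Σ n_i²/L_i² = (6.63×10^-34)²/(8·1.60×10^-28) · [1²/(592 pm)² + 2²/(25.7 pm)²].
Evaluating gives E = 2.081×10^-18 J = 13.0 eV.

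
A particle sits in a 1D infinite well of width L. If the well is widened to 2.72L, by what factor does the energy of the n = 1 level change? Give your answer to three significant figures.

0.135

E_n ∝ 1/L², so the energy scales by 1/2.72² = 0.135.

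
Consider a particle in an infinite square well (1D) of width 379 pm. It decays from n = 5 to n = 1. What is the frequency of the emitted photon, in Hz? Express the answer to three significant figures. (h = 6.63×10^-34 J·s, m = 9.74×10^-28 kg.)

E_1 = h²/(8mL²) = 3.927×10^-22 J and ΔE = (5² − 1²)E_1 = 9.425×10^-21 J.
f = ΔE/h = 9.425×10^-21/6.63×10^-34 = 1.42×10^13 Hz.

f = 1.42×10^13 Hz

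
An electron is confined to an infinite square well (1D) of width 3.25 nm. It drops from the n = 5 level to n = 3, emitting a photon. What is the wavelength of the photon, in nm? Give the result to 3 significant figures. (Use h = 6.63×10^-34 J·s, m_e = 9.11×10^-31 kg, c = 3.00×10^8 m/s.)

E_1 = h²/(8m_eL²) = 5.710×10^-21 J, so ΔE = (5² − 3²)E_1 = 9.136×10^-20 J.
λ = hc/ΔE = (6.63×10^-34·3.00×10^8)/9.136×10^-20 = 2.18×10^-6 m = 2.18×10^3 nm.

λ = 2.18×10^3 nm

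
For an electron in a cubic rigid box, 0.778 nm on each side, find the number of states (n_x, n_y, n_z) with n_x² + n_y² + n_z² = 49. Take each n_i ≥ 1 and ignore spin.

The level has n_x² + n_y² + n_z² = 49. The ordered positive-integer solutions are (2, 3, 6), (2, 6, 3), (3, 2, 6), (3, 6, 2), (6, 2, 3), (6, 3, 2).
That gives 6 states.

degeneracy = 6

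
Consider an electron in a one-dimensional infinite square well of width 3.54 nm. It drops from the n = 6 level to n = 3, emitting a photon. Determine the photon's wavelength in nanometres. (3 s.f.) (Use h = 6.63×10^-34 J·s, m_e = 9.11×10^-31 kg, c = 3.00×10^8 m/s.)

E_1 = h²/(8m_eL²) = 4.813×10^-21 J, so ΔE = (6² − 3²)E_1 = 1.300×10^-19 J.
λ = hc/ΔE = (6.63×10^-34·3.00×10^8)/1.300×10^-19 = 1.53×10^-6 m = 1.53×10^3 nm.

λ = 1.53×10^3 nm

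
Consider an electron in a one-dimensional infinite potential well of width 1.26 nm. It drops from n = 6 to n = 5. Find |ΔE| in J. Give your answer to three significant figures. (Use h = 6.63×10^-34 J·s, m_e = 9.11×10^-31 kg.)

|ΔE| = 4.18×10^-19 J

E_1 = h²/(8m_eL²) = 3.799×10^-20 J.
|ΔE| = |6² − 5²|·E_1 = 11·3.799×10^-20 J = 4.18×10^-19 J.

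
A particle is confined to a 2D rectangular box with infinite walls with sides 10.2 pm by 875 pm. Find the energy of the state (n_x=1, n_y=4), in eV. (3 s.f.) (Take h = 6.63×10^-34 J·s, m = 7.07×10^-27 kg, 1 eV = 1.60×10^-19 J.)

For a 2D rectangular well E = (h²/8m)·Σ n_i²/L_i² = (6.63×10^-34)²/(8·7.07×10^-27) · [1²/(10.2 pm)² + 4²/(875 pm)²].
Evaluating gives E = 7.486×10^-20 J = 0.468 eV.

E = 0.468 eV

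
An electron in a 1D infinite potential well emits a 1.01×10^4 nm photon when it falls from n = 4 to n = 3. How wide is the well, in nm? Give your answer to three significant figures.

The photon carries ΔE = hc/λ = 6.626×10^-34·2.998×10^8/1.01×10^-5 m = 1.967×10^-20 J.
Since ΔE = (4² − 3²)E_1, E_1 = 2.810×10^-21 J, and L = h/√(8m_eE_1) = 4.63×10^-9 m = 4.63 nm.

L = 4.63 nm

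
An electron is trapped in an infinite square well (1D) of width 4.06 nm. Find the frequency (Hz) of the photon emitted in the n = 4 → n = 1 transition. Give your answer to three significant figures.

f = 8.27×10^13 Hz

E_1 = h²/(8m_eL²) = 3.655×10^-21 J and ΔE = (4² − 1²)E_1 = 5.483×10^-20 J.
f = ΔE/h = 5.483×10^-20/6.626×10^-34 = 8.27×10^13 Hz.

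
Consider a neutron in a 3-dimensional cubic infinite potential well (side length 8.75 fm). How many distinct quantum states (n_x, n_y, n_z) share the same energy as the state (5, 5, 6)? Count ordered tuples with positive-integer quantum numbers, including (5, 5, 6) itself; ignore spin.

The level has n_x² + n_y² + n_z² = 86. The ordered positive-integer solutions are (1, 2, 9), (1, 6, 7), (1, 7, 6), (1, 9, 2), (2, 1, 9), (2, 9, 1), (5, 5, 6), (5, 6, 5), (6, 1, 7), (6, 5, 5), (6, 7, 1), (7, 1, 6), (7, 6, 1), (9, 1, 2), (9, 2, 1).
That gives 15 states.

degeneracy = 15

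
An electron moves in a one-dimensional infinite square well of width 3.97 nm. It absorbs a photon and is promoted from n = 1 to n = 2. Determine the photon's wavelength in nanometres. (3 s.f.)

E_1 = h²/(8m_eL²) = 3.823×10^-21 J, so ΔE = (2² − 1²)E_1 = 1.147×10^-20 J.
λ = hc/ΔE = (6.626×10^-34·2.998×10^8)/1.147×10^-20 = 1.73×10^-5 m = 1.73×10^4 nm.

λ = 1.73×10^4 nm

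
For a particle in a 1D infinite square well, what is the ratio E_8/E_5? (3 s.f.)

E_n ∝ n², so E_8/E_5 = 8²/5² = 64/25 = 2.56.

2.56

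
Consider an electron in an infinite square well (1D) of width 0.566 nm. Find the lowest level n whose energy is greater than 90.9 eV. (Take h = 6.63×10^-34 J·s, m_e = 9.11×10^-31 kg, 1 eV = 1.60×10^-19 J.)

n = 9

E_1 = h²/(8m_eL²) = 1.883×10^-19 J = 1.177 eV.
Need n² > 90.9/1.177 = 77.23, i.e. n > 8.788.
The smallest integer satisfying this is n = 9.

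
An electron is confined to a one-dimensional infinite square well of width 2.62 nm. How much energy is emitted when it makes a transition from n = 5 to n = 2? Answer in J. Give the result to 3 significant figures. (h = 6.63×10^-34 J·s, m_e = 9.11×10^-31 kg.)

E_1 = h²/(8m_eL²) = 8.787×10^-21 J.
|ΔE| = |5² − 2²|·E_1 = 21·8.787×10^-21 J = 1.85×10^-19 J.

|ΔE| = 1.85×10^-19 J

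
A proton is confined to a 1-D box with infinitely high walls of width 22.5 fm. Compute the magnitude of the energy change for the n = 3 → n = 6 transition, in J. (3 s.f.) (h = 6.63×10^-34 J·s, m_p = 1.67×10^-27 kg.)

E_1 = h²/(8m_pL²) = 6.499×10^-14 J.
|ΔE| = |3² − 6²|·E_1 = 27·6.499×10^-14 J = 1.75×10^-12 J.

|ΔE| = 1.75×10^-12 J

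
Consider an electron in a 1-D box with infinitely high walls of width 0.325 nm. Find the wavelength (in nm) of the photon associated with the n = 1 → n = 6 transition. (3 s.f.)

λ = 9.95 nm

E_1 = h²/(8m_eL²) = 5.704×10^-19 J, so ΔE = (6² − 1²)E_1 = 1.996×10^-17 J.
λ = hc/ΔE = (6.626×10^-34·2.998×10^8)/1.996×10^-17 = 9.95×10^-9 m = 9.95 nm.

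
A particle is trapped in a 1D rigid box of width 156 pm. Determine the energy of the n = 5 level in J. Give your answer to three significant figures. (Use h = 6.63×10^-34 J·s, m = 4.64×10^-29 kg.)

E_5 = 1.22×10^-18 J

For an infinite well E_n = n²h²/(8mL²), so E_1 = h²/(8mL²) = (6.63×10^-34)²/(8·4.64×10^-29·(1.56×10^-10 m)²) = 4.866×10^-20 J.
Then E_5 = 5²·E_1 = 25·4.866×10^-20 J = 1.22×10^-18 J.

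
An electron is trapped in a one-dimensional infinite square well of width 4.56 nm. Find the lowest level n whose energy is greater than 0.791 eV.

E_1 = h²/(8m_eL²) = 2.897×10^-21 J = 0.01808 eV.
Need n² > 0.791/0.01808 = 43.75, i.e. n > 6.614.
The smallest integer satisfying this is n = 7.

n = 7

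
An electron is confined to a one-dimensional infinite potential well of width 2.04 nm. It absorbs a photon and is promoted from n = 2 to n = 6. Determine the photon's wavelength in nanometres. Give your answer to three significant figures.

E_1 = h²/(8m_eL²) = 1.448×10^-20 J, so ΔE = (6² − 2²)E_1 = 4.634×10^-19 J.
λ = hc/ΔE = (6.626×10^-34·2.998×10^8)/4.634×10^-19 = 4.29×10^-7 m = 429 nm.

λ = 429 nm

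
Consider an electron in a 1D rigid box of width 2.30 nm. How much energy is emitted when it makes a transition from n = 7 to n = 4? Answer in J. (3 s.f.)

|ΔE| = 3.76×10^-19 J

E_1 = h²/(8m_eL²) = 1.139×10^-20 J.
|ΔE| = |7² − 4²|·E_1 = 33·1.139×10^-20 J = 3.76×10^-19 J.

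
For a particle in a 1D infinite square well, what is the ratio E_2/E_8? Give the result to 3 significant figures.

0.0625

E_n ∝ n², so E_2/E_8 = 2²/8² = 4/64 = 0.0625.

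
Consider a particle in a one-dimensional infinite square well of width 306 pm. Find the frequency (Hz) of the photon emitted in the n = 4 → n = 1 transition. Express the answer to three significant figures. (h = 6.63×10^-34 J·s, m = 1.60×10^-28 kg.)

f = 8.30×10^13 Hz

E_1 = h²/(8mL²) = 3.668×10^-21 J and ΔE = (4² − 1²)E_1 = 5.502×10^-20 J.
f = ΔE/h = 5.502×10^-20/6.63×10^-34 = 8.30×10^13 Hz.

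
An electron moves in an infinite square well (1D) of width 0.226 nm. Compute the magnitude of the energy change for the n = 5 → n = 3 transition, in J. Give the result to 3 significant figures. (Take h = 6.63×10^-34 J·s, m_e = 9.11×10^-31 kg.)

|ΔE| = 1.89×10^-17 J

E_1 = h²/(8m_eL²) = 1.181×10^-18 J.
|ΔE| = |5² − 3²|·E_1 = 16·1.181×10^-18 J = 1.89×10^-17 J.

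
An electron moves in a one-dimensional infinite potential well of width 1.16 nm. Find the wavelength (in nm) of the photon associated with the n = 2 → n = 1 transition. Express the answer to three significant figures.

E_1 = h²/(8m_eL²) = 4.477×10^-20 J, so ΔE = (2² − 1²)E_1 = 1.343×10^-19 J.
λ = hc/ΔE = (6.626×10^-34·2.998×10^8)/1.343×10^-19 = 1.48×10^-6 m = 1.48×10^3 nm.

λ = 1.48×10^3 nm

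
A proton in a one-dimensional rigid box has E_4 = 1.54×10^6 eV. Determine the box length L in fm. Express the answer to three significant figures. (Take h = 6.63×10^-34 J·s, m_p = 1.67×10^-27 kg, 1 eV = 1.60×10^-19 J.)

L = 46.2 fm

From E_n = n²h²/(8m_pL²), L = n·h/√(8m_pE_n).
E_4 = 1.54×10^6 eV = 2.464×10^-13 J, so L = 4·6.63×10^-34/√(8·1.67×10^-27·2.464×10^-13) = 4.62×10^-14 m = 46.2 fm.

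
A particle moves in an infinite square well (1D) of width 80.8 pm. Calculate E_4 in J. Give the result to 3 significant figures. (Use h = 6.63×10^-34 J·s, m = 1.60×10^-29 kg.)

E_4 = 8.42×10^-18 J

For an infinite well E_n = n²h²/(8mL²), so E_1 = h²/(8mL²) = (6.63×10^-34)²/(8·1.60×10^-29·(8.08×10^-11 m)²) = 5.260×10^-19 J.
Then E_4 = 4²·E_1 = 16·5.260×10^-19 J = 8.42×10^-18 J.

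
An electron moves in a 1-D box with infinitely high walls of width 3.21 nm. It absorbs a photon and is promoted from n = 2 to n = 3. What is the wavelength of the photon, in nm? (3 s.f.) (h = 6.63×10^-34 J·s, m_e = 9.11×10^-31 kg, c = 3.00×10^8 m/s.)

λ = 6.80×10^3 nm

E_1 = h²/(8m_eL²) = 5.853×10^-21 J, so ΔE = (3² − 2²)E_1 = 2.927×10^-20 J.
λ = hc/ΔE = (6.63×10^-34·3.00×10^8)/2.927×10^-20 = 6.80×10^-6 m = 6.80×10^3 nm.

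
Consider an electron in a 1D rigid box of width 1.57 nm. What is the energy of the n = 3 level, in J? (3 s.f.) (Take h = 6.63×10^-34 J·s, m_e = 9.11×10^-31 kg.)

For an infinite well E_n = n²h²/(8m_eL²), so E_1 = h²/(8m_eL²) = (6.63×10^-34)²/(8·9.11×10^-31·(1.57×10^-9 m)²) = 2.447×10^-20 J.
Then E_3 = 3²·E_1 = 9·2.447×10^-20 J = 2.20×10^-19 J.

E_3 = 2.20×10^-19 J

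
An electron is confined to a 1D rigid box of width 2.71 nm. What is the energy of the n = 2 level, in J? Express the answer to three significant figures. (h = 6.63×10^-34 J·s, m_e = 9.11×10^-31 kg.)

For an infinite well E_n = n²h²/(8m_eL²), so E_1 = h²/(8m_eL²) = (6.63×10^-34)²/(8·9.11×10^-31·(2.71×10^-9 m)²) = 8.213×10^-21 J.
Then E_2 = 2²·E_1 = 4·8.213×10^-21 J = 3.29×10^-20 J.

E_2 = 3.29×10^-20 J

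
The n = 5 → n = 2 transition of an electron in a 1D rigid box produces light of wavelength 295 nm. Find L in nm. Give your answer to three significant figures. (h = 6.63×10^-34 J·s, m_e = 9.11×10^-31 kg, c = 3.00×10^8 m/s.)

L = 1.37 nm

The photon carries ΔE = hc/λ = 6.63×10^-34·3.00×10^8/2.95×10^-7 m = 6.742×10^-19 J.
Since ΔE = (5² − 2²)E_1, E_1 = 3.210×10^-20 J, and L = h/√(8m_eE_1) = 1.37×10^-9 m = 1.37 nm.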